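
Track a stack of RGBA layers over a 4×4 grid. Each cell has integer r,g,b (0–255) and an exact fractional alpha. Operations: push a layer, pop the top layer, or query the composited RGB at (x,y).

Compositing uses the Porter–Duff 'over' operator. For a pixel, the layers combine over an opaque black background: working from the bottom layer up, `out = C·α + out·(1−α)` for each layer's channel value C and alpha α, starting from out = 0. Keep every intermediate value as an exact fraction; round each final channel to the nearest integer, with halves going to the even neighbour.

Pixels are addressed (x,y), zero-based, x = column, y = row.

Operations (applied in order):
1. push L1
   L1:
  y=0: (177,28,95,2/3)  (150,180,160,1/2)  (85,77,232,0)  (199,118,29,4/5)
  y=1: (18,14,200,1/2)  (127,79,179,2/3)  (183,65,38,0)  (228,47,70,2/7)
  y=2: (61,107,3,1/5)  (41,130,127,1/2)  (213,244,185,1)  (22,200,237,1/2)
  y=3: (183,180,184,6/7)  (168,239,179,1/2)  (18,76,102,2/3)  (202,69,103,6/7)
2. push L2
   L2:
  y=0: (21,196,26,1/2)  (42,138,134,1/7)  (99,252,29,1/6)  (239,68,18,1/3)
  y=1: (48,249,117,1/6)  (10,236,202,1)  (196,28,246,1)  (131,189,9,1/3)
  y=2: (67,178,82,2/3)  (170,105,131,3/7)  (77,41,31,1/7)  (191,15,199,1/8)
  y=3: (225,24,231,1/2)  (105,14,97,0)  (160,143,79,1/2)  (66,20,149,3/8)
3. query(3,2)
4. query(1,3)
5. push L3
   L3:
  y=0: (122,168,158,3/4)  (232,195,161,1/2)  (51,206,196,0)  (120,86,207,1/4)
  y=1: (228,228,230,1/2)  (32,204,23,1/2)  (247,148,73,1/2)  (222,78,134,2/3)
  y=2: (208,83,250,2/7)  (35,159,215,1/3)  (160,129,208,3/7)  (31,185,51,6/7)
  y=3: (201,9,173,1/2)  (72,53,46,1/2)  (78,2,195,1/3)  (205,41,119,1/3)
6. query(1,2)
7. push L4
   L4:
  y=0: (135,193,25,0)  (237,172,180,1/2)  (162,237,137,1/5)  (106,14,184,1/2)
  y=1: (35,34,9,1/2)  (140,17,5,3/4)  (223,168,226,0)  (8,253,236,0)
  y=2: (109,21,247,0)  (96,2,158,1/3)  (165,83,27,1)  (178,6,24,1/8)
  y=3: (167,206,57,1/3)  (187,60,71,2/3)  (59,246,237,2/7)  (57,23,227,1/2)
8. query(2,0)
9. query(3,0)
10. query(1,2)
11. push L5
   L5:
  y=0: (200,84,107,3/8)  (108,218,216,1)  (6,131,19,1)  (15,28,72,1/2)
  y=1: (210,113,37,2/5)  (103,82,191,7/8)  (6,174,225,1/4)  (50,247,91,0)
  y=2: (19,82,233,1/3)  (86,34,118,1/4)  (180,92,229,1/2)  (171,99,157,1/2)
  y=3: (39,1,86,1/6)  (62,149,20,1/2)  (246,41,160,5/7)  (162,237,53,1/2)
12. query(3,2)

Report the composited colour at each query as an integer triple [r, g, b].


(3,2) stack=L1,L2; from [0,0,0]:
+L1 (α=1/2) → [11, 100, 237/2]
+L2 (α=1/8) → [67/2, 715/8, 2057/16]
rounded: [34, 89, 129]

(1,3) stack=L1,L2; from [0,0,0]:
L1 α=1/2: [84, 239/2, 179/2]
L2 α=0: [84, 239/2, 179/2]
= [84, 120, 90]

at x=1,y=2 over L1,L2,L3:
after L1 α=1/2: [41/2, 65, 127/2]
after L2 α=3/7: [592/7, 575/7, 647/7]
after L3 α=1/3: [1429/21, 2263/21, 933/7]
= [68, 108, 133]

(2,0) stack=L1,L2,L3,L4; from [0,0,0]:
after L1 α=0: [0, 0, 0]
after L2 α=1/6: [33/2, 42, 29/6]
after L3 α=0: [33/2, 42, 29/6]
after L4 α=1/5: [228/5, 81, 469/15]
rounded: [46, 81, 31]

(3,0) stack=L1,L2,L3,L4; from [0,0,0]:
after L1 α=4/5: [796/5, 472/5, 116/5]
after L2 α=1/3: [929/5, 428/5, 322/15]
after L3 α=1/4: [3387/20, 857/10, 1357/20]
after L4 α=1/2: [5507/40, 997/20, 5037/40]
→ [138, 50, 126]

at x=1,y=2 over L1,L2,L3,L4:
after L1 α=1/2: [41/2, 65, 127/2]
after L2 α=3/7: [592/7, 575/7, 647/7]
after L3 α=1/3: [1429/21, 2263/21, 933/7]
after L4 α=1/3: [4874/63, 4568/63, 2972/21]
→ [77, 73, 142]

query (3,2) [L1,L2,L3,L4,L5] — begin 0,0,0
+L1 (α=1/2) → [11, 100, 237/2]
+L2 (α=1/8) → [67/2, 715/8, 2057/16]
+L3 (α=6/7) → [439/14, 9595/56, 6953/112]
+L4 (α=1/8) → [795/16, 9643/64, 7337/128]
+L5 (α=1/2) → [3531/32, 15979/128, 27433/256]
→ [110, 125, 107]


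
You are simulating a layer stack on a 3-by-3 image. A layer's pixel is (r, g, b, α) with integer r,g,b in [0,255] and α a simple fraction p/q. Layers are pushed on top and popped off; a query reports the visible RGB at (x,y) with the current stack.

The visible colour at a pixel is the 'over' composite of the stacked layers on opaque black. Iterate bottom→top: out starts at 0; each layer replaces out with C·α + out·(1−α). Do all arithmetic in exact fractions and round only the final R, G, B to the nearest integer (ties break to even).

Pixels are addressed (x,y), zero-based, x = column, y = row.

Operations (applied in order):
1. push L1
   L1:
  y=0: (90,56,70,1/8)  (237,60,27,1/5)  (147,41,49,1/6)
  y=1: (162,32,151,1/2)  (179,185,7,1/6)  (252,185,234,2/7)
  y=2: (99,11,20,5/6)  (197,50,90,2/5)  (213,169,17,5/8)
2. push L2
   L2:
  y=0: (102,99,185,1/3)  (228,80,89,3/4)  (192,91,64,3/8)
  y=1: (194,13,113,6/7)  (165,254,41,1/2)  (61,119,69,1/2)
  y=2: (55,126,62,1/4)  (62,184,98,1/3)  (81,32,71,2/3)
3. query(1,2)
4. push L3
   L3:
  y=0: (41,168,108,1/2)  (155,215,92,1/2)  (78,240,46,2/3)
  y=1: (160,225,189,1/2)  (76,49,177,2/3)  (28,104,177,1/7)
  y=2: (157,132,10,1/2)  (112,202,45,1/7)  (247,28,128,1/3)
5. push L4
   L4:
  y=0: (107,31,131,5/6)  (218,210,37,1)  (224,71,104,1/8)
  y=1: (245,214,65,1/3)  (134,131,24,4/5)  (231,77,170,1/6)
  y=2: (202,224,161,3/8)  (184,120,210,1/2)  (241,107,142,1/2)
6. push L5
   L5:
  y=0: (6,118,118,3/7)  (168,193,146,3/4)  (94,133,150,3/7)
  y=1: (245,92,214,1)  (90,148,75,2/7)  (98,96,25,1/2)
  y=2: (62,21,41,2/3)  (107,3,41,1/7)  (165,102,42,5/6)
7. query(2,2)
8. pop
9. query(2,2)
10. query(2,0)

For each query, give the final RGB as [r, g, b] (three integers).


at x=1,y=2 over L1,L2:
after L1 α=2/5: [394/5, 20, 36]
after L2 α=1/3: [366/5, 224/3, 170/3]
→ [73, 75, 57]

query (2,2) [L1,L2,L3,L4,L5] — begin 0,0,0
+L1 (α=5/8) → [1065/8, 845/8, 85/8]
+L2 (α=2/3) → [787/8, 1357/24, 407/8]
+L3 (α=1/3) → [1775/12, 1693/36, 919/12]
+L4 (α=1/2) → [4667/24, 5545/72, 2623/24]
+L5 (α=5/6) → [24467/144, 42265/432, 7663/144]
= [170, 98, 53]

at x=2,y=2 over L1,L2,L3,L4:
after L1 α=5/8: [1065/8, 845/8, 85/8]
after L2 α=2/3: [787/8, 1357/24, 407/8]
after L3 α=1/3: [1775/12, 1693/36, 919/12]
after L4 α=1/2: [4667/24, 5545/72, 2623/24]
rounded: [194, 77, 109]

at x=2,y=0 over L1,L2,L3,L4:
L1 α=1/6: [49/2, 41/6, 49/6]
L2 α=3/8: [1397/16, 1843/48, 1397/48]
L3 α=2/3: [3893/48, 24883/144, 5813/144]
L4 α=1/8: [38003/384, 184405/1152, 55667/1152]
→ [99, 160, 48]


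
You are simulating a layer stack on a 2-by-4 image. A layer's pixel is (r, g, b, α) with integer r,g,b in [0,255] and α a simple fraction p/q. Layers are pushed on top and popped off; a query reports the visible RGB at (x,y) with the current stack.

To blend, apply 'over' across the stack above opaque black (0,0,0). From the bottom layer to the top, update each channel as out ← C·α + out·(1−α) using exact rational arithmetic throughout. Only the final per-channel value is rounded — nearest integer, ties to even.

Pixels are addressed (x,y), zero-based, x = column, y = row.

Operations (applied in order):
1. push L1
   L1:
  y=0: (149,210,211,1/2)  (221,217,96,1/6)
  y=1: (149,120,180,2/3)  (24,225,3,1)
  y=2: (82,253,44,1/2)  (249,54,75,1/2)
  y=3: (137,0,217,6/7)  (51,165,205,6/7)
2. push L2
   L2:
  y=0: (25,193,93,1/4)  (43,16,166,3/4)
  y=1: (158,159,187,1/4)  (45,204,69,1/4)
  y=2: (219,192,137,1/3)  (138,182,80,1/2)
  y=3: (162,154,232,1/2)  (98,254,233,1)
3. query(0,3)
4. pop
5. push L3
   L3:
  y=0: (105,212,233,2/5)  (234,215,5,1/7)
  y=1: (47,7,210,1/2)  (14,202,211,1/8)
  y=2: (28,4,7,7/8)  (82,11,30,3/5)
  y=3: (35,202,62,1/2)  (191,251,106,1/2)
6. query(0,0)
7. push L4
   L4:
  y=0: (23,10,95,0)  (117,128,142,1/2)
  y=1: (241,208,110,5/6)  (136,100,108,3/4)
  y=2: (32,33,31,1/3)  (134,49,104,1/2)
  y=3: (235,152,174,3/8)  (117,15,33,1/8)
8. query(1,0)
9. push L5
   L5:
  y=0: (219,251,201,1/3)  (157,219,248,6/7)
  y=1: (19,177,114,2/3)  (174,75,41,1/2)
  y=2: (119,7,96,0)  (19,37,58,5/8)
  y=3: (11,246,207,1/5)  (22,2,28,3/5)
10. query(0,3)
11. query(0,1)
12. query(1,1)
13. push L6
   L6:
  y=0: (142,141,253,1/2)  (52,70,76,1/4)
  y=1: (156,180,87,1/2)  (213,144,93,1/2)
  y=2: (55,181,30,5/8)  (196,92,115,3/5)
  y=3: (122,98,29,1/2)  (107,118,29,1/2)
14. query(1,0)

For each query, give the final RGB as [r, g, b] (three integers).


(0,3) stack=L1,L2; from [0,0,0]:
+L1 (α=6/7) → [822/7, 0, 186]
+L2 (α=1/2) → [978/7, 77, 209]
rounded: [140, 77, 209]

query (0,0) [L1,L3] — begin 0,0,0
+L1 (α=1/2) → [149/2, 105, 211/2]
+L3 (α=2/5) → [867/10, 739/5, 313/2]
rounded: [87, 148, 156]

at x=1,y=0 over L1,L3,L4:
after L1 α=1/6: [221/6, 217/6, 16]
after L3 α=1/7: [65, 432/7, 101/7]
after L4 α=1/2: [91, 664/7, 1095/14]
→ [91, 95, 78]

at x=0,y=3 over L1,L3,L4,L5:
+L1 (α=6/7) → [822/7, 0, 186]
+L3 (α=1/2) → [1067/14, 101, 124]
+L4 (α=3/8) → [15205/112, 961/8, 571/4]
+L5 (α=1/5) → [15513/140, 1453/10, 778/5]
→ [111, 145, 156]

(0,1) stack=L1,L3,L4,L5; from [0,0,0]:
L1 α=2/3: [298/3, 80, 120]
L3 α=1/2: [439/6, 87/2, 165]
L4 α=5/6: [7669/36, 2167/12, 715/6]
L5 α=2/3: [9037/108, 6415/36, 2083/18]
= [84, 178, 116]

at x=1,y=1 over L1,L3,L4,L5:
after L1 α=1: [24, 225, 3]
after L3 α=1/8: [91/4, 1777/8, 29]
after L4 α=3/4: [1723/16, 4177/32, 353/4]
after L5 α=1/2: [4507/32, 6577/64, 517/8]
→ [141, 103, 65]

(1,0) stack=L1,L3,L4,L5,L6; from [0,0,0]:
after L1 α=1/6: [221/6, 217/6, 16]
after L3 α=1/7: [65, 432/7, 101/7]
after L4 α=1/2: [91, 664/7, 1095/14]
after L5 α=6/7: [1033/7, 9862/49, 21927/98]
after L6 α=1/4: [3463/28, 8254/49, 73229/392]
rounded: [124, 168, 187]


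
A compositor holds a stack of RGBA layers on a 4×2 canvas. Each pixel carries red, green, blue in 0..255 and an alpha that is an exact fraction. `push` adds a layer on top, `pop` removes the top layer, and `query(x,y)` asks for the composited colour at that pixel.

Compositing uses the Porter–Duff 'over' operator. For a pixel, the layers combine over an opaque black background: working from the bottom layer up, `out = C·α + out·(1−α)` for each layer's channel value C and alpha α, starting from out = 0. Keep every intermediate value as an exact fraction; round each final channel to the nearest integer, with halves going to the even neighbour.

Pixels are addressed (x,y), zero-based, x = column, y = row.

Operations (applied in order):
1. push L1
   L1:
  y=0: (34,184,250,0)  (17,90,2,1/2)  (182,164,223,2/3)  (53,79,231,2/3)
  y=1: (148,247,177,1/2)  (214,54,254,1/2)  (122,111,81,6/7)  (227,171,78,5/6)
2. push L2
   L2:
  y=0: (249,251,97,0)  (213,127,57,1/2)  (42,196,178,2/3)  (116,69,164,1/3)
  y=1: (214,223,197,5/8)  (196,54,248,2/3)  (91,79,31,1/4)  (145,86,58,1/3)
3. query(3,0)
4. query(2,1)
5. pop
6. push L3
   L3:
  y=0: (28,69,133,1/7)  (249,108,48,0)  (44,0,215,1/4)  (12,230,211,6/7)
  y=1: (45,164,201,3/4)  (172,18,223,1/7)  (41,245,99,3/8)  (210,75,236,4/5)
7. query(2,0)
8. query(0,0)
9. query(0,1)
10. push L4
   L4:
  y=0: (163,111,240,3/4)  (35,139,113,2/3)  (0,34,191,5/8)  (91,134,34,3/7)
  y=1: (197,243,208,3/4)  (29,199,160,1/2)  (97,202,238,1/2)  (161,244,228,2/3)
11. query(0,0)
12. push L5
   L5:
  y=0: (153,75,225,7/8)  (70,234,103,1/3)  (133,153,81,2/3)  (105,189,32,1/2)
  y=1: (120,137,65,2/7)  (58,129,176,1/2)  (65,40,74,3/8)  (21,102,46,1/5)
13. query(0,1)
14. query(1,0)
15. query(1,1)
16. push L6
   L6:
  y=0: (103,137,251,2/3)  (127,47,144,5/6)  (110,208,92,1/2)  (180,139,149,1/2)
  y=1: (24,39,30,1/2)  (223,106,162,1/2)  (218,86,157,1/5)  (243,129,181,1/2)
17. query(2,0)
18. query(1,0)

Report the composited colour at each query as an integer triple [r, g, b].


at x=3,y=0 over L1,L2:
+L1 (α=2/3) → [106/3, 158/3, 154]
+L2 (α=1/3) → [560/9, 523/9, 472/3]
= [62, 58, 157]

at x=2,y=1 over L1,L2:
+L1 (α=6/7) → [732/7, 666/7, 486/7]
+L2 (α=1/4) → [2833/28, 2551/28, 1675/28]
→ [101, 91, 60]

query (2,0) [L1,L3] — begin 0,0,0
after L1 α=2/3: [364/3, 328/3, 446/3]
after L3 α=1/4: [102, 82, 661/4]
rounded: [102, 82, 165]

query (0,0) [L1,L3] — begin 0,0,0
L1 α=0: [0, 0, 0]
L3 α=1/7: [4, 69/7, 19]
= [4, 10, 19]

query (0,1) [L1,L3] — begin 0,0,0
+L1 (α=1/2) → [74, 247/2, 177/2]
+L3 (α=3/4) → [209/4, 1231/8, 1383/8]
→ [52, 154, 173]

query (0,0) [L1,L3,L4] — begin 0,0,0
+L1 (α=0) → [0, 0, 0]
+L3 (α=1/7) → [4, 69/7, 19]
+L4 (α=3/4) → [493/4, 600/7, 739/4]
= [123, 86, 185]

(0,1) stack=L1,L3,L4,L5; from [0,0,0]:
L1 α=1/2: [74, 247/2, 177/2]
L3 α=3/4: [209/4, 1231/8, 1383/8]
L4 α=3/4: [2573/16, 7063/32, 6375/32]
L5 α=2/7: [16705/112, 44083/224, 36035/224]
rounded: [149, 197, 161]

at x=1,y=0 over L1,L3,L4,L5:
L1 α=1/2: [17/2, 45, 1]
L3 α=0: [17/2, 45, 1]
L4 α=2/3: [157/6, 323/3, 227/3]
L5 α=1/3: [367/9, 1348/9, 763/9]
→ [41, 150, 85]

query (1,1) [L1,L3,L4,L5] — begin 0,0,0
after L1 α=1/2: [107, 27, 127]
after L3 α=1/7: [814/7, 180/7, 985/7]
after L4 α=1/2: [1017/14, 1573/14, 2105/14]
after L5 α=1/2: [1829/28, 3379/28, 4569/28]
→ [65, 121, 163]

query (2,0) [L1,L3,L4,L5,L6] — begin 0,0,0
after L1 α=2/3: [364/3, 328/3, 446/3]
after L3 α=1/4: [102, 82, 661/4]
after L4 α=5/8: [153/4, 52, 5803/32]
after L5 α=2/3: [1217/12, 358/3, 10987/96]
after L6 α=1/2: [2537/24, 491/3, 19819/192]
rounded: [106, 164, 103]

query (1,0) [L1,L3,L4,L5,L6] — begin 0,0,0
after L1 α=1/2: [17/2, 45, 1]
after L3 α=0: [17/2, 45, 1]
after L4 α=2/3: [157/6, 323/3, 227/3]
after L5 α=1/3: [367/9, 1348/9, 763/9]
after L6 α=5/6: [3041/27, 3463/54, 7243/54]
= [113, 64, 134]


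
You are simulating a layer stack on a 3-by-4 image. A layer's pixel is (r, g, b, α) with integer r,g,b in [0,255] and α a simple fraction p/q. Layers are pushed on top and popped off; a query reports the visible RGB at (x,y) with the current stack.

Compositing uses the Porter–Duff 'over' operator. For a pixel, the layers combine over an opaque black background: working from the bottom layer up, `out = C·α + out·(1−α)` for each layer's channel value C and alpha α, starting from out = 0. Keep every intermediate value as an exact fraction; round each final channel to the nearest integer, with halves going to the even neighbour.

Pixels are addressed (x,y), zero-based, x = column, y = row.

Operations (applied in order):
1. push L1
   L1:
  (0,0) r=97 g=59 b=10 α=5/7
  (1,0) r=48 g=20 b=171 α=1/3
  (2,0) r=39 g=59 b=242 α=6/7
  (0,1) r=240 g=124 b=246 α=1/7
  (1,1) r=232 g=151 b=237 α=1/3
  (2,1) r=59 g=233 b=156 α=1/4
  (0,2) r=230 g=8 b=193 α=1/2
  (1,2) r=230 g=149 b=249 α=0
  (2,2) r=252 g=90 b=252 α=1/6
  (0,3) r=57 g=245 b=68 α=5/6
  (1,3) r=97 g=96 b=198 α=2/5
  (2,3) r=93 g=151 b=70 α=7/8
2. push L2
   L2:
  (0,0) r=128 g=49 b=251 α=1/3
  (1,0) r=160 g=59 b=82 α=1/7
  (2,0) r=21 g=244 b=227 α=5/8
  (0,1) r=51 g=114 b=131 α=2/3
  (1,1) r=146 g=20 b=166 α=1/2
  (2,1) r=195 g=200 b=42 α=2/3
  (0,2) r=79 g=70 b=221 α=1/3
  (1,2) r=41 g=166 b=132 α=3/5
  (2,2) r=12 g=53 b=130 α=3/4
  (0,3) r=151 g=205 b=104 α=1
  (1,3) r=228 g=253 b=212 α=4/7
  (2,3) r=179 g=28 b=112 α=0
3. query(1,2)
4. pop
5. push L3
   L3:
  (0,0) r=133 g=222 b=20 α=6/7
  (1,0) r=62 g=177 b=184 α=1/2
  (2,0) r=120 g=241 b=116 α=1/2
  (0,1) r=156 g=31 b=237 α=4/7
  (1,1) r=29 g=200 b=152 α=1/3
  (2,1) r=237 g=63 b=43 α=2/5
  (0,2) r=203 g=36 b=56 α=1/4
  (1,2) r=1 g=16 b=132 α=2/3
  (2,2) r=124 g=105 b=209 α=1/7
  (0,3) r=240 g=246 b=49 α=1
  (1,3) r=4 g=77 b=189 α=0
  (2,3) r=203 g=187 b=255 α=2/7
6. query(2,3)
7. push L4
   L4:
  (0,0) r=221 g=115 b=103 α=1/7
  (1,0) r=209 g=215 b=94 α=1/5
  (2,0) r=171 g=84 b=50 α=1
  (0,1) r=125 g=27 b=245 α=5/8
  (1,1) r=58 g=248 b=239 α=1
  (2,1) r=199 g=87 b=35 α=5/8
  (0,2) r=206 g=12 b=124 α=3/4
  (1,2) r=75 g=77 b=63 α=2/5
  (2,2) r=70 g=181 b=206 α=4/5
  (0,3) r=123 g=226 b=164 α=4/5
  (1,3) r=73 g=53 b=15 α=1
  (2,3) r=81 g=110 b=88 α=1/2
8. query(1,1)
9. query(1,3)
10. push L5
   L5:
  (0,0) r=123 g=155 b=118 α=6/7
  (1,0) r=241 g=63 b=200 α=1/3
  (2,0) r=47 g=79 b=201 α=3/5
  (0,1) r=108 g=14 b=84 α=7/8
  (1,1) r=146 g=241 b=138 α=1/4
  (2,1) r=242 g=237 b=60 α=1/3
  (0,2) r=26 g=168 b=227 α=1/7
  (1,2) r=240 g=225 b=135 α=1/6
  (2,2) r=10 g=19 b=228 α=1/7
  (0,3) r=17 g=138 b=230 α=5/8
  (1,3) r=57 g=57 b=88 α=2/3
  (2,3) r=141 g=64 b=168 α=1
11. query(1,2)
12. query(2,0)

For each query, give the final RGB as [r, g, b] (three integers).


(1,2) stack=L1,L2; from [0,0,0]:
L1 α=0: [0, 0, 0]
L2 α=3/5: [123/5, 498/5, 396/5]
rounded: [25, 100, 79]

query (2,3) [L1,L3] — begin 0,0,0
after L1 α=7/8: [651/8, 1057/8, 245/4]
after L3 α=2/7: [929/8, 8277/56, 3265/28]
→ [116, 148, 117]

query (1,1) [L1,L3,L4] — begin 0,0,0
+L1 (α=1/3) → [232/3, 151/3, 79]
+L3 (α=1/3) → [551/9, 902/9, 310/3]
+L4 (α=1) → [58, 248, 239]
rounded: [58, 248, 239]

(1,3) stack=L1,L3,L4; from [0,0,0]:
+L1 (α=2/5) → [194/5, 192/5, 396/5]
+L3 (α=0) → [194/5, 192/5, 396/5]
+L4 (α=1) → [73, 53, 15]
→ [73, 53, 15]

at x=1,y=2 over L1,L3,L4,L5:
+L1 (α=0) → [0, 0, 0]
+L3 (α=2/3) → [2/3, 32/3, 88]
+L4 (α=2/5) → [152/5, 186/5, 78]
+L5 (α=1/6) → [196/3, 137/2, 175/2]
→ [65, 68, 88]

(2,0) stack=L1,L3,L4,L5; from [0,0,0]:
after L1 α=6/7: [234/7, 354/7, 1452/7]
after L3 α=1/2: [537/7, 2041/14, 1132/7]
after L4 α=1: [171, 84, 50]
after L5 α=3/5: [483/5, 81, 703/5]
rounded: [97, 81, 141]


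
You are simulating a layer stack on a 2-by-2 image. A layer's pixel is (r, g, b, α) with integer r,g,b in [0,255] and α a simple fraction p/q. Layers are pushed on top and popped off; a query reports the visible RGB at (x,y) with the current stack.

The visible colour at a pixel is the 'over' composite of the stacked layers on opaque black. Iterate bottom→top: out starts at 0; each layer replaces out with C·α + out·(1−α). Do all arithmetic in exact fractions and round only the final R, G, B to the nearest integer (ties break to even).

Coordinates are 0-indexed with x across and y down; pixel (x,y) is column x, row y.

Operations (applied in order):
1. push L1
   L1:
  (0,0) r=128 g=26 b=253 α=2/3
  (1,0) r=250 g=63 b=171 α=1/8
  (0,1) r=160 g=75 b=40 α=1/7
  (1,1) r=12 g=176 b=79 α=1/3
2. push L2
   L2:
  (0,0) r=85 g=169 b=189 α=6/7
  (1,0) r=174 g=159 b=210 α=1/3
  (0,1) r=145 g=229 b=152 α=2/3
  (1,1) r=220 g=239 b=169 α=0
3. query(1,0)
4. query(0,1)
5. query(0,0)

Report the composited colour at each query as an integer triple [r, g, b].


(1,0) stack=L1,L2; from [0,0,0]:
+L1 (α=1/8) → [125/4, 63/8, 171/8]
+L2 (α=1/3) → [473/6, 233/4, 337/4]
→ [79, 58, 84]

at x=0,y=1 over L1,L2:
after L1 α=1/7: [160/7, 75/7, 40/7]
after L2 α=2/3: [730/7, 3281/21, 2168/21]
→ [104, 156, 103]

at x=0,y=0 over L1,L2:
+L1 (α=2/3) → [256/3, 52/3, 506/3]
+L2 (α=6/7) → [1786/21, 442/3, 3908/21]
= [85, 147, 186]


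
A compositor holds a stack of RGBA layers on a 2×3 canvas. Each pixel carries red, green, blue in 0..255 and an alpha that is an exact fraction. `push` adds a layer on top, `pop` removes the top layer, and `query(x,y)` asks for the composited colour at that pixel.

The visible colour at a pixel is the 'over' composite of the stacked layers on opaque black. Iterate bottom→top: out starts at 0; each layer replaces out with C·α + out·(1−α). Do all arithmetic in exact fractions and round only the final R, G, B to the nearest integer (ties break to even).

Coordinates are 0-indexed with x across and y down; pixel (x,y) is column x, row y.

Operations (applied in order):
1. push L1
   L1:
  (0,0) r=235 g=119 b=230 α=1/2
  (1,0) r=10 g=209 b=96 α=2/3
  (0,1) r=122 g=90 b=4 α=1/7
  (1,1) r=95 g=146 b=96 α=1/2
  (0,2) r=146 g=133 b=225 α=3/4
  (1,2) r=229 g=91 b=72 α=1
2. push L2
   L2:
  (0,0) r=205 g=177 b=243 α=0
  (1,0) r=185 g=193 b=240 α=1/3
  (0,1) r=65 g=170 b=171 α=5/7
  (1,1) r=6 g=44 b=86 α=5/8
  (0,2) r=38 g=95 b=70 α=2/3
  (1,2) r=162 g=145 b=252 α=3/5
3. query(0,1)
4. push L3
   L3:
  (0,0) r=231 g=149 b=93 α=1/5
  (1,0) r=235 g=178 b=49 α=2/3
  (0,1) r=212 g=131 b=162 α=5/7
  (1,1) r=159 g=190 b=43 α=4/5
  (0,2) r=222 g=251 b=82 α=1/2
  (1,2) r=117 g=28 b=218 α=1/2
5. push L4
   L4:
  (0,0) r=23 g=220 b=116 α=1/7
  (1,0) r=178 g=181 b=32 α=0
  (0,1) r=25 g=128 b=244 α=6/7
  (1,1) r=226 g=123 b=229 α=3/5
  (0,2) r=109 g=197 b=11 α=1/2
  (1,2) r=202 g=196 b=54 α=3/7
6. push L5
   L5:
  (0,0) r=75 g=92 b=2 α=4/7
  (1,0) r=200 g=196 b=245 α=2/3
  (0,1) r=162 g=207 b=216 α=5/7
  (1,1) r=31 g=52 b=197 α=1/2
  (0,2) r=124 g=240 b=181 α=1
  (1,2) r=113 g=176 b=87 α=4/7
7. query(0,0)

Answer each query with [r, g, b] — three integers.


(0,1) stack=L1,L2; from [0,0,0]:
after L1 α=1/7: [122/7, 90/7, 4/7]
after L2 α=5/7: [2519/49, 6130/49, 5993/49]
→ [51, 125, 122]

at x=0,y=0 over L1,L2,L3,L4,L5:
L1 α=1/2: [235/2, 119/2, 115]
L2 α=0: [235/2, 119/2, 115]
L3 α=1/5: [701/5, 387/5, 553/5]
L4 α=1/7: [4321/35, 3422/35, 3898/35]
L5 α=4/7: [23463/245, 23146/245, 11974/245]
= [96, 94, 49]


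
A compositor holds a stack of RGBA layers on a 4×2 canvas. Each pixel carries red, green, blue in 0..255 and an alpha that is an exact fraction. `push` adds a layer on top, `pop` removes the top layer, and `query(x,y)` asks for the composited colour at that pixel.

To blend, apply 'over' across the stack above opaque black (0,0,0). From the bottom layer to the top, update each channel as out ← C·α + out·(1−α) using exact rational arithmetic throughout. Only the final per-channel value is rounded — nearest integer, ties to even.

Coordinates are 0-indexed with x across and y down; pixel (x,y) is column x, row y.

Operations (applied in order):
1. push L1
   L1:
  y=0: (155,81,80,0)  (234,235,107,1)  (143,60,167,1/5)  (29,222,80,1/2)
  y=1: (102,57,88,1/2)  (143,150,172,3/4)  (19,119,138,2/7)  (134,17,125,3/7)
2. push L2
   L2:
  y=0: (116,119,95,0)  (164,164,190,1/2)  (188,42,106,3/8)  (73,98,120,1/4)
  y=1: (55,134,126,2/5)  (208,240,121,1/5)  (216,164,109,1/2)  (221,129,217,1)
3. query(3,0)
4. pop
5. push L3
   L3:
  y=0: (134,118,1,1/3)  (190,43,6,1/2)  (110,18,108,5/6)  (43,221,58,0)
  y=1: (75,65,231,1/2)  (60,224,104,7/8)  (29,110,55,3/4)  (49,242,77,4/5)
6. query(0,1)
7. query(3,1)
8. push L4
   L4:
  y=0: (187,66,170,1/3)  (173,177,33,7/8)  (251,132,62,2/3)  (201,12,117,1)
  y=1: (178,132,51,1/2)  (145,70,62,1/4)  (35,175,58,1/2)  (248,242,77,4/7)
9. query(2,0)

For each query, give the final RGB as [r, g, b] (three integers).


query (3,0) [L1,L2] — begin 0,0,0
+L1 (α=1/2) → [29/2, 111, 40]
+L2 (α=1/4) → [233/8, 431/4, 60]
→ [29, 108, 60]

(0,1) stack=L1,L3; from [0,0,0]:
after L1 α=1/2: [51, 57/2, 44]
after L3 α=1/2: [63, 187/4, 275/2]
= [63, 47, 138]

(3,1) stack=L1,L3; from [0,0,0]:
after L1 α=3/7: [402/7, 51/7, 375/7]
after L3 α=4/5: [1774/35, 6827/35, 2531/35]
= [51, 195, 72]

(2,0) stack=L1,L3,L4; from [0,0,0]:
L1 α=1/5: [143/5, 12, 167/5]
L3 α=5/6: [2893/30, 17, 2867/30]
L4 α=2/3: [17953/90, 281/3, 6587/90]
→ [199, 94, 73]


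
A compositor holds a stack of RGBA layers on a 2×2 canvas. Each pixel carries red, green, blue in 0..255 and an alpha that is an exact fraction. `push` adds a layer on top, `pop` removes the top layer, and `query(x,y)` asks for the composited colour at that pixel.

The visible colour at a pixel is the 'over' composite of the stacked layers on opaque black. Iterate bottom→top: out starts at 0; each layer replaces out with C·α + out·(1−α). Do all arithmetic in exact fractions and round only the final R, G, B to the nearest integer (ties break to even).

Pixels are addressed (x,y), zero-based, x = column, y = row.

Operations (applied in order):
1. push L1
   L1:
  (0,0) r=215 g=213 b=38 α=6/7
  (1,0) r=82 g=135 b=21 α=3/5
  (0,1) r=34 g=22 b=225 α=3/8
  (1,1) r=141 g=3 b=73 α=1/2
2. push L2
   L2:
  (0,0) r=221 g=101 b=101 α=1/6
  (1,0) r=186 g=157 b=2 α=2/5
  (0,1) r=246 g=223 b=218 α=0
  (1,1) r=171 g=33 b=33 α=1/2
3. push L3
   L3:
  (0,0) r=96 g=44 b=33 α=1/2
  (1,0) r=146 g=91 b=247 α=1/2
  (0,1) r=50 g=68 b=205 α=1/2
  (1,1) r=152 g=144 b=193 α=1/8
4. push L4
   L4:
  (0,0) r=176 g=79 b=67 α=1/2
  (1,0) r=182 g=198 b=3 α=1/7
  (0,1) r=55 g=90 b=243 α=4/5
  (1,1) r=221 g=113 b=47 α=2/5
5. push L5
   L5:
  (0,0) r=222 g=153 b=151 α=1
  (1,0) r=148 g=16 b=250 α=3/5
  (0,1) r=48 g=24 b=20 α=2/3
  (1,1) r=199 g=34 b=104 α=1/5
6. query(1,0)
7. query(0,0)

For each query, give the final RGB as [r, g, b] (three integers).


query (1,0) [L1,L2,L3,L4,L5] — begin 0,0,0
after L1 α=3/5: [246/5, 81, 63/5]
after L2 α=2/5: [2598/25, 557/5, 209/25]
after L3 α=1/2: [3124/25, 506/5, 3192/25]
after L4 α=1/7: [23294/175, 4026/35, 19227/175]
after L5 α=3/5: [124288/875, 9732/175, 169704/875]
→ [142, 56, 194]

at x=0,y=0 over L1,L2,L3,L4,L5:
L1 α=6/7: [1290/7, 1278/7, 228/7]
L2 α=1/6: [7997/42, 7097/42, 1847/42]
L3 α=1/2: [12029/84, 8945/84, 3233/84]
L4 α=1/2: [26813/168, 15581/168, 8861/168]
L5 α=1: [222, 153, 151]
rounded: [222, 153, 151]


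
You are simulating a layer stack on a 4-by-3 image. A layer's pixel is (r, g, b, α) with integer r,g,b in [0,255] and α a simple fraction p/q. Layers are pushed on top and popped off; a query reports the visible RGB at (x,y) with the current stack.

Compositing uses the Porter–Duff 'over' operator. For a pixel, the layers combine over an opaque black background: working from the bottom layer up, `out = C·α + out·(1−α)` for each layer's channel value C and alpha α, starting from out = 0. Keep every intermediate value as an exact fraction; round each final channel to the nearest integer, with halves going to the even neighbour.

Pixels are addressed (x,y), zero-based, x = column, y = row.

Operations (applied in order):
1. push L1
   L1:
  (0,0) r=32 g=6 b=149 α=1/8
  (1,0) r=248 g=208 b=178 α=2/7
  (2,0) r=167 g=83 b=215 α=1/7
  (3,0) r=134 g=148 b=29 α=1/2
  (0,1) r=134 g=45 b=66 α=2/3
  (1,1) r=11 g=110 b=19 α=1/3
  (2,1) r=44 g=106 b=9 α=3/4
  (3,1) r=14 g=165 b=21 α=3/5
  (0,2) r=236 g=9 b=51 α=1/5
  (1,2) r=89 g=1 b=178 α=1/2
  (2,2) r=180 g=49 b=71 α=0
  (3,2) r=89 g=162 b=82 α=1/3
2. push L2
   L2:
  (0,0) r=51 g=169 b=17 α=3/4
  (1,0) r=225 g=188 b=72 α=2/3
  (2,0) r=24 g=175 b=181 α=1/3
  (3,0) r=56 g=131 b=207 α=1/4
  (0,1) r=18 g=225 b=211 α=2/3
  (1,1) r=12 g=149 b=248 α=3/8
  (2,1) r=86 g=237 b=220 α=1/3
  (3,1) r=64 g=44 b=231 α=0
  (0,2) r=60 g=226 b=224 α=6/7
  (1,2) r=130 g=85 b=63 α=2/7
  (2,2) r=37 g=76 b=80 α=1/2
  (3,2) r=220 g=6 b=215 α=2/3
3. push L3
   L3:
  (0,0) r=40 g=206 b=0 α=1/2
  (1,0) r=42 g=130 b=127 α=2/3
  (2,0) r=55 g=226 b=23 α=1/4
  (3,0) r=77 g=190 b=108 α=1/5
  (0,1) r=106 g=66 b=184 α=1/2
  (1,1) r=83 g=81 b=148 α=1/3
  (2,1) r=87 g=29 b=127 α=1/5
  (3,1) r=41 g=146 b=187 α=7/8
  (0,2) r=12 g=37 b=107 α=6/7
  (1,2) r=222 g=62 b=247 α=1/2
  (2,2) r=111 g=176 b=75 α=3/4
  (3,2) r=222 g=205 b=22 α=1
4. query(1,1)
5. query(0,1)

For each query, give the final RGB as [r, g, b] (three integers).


at x=1,y=1 over L1,L2,L3:
after L1 α=1/3: [11/3, 110/3, 19/3]
after L2 α=3/8: [163/24, 1891/24, 2327/24]
after L3 α=1/3: [1159/36, 2863/36, 4103/36]
= [32, 80, 114]

at x=0,y=1 over L1,L2,L3:
+L1 (α=2/3) → [268/3, 30, 44]
+L2 (α=2/3) → [376/9, 160, 466/3]
+L3 (α=1/2) → [665/9, 113, 509/3]
→ [74, 113, 170]


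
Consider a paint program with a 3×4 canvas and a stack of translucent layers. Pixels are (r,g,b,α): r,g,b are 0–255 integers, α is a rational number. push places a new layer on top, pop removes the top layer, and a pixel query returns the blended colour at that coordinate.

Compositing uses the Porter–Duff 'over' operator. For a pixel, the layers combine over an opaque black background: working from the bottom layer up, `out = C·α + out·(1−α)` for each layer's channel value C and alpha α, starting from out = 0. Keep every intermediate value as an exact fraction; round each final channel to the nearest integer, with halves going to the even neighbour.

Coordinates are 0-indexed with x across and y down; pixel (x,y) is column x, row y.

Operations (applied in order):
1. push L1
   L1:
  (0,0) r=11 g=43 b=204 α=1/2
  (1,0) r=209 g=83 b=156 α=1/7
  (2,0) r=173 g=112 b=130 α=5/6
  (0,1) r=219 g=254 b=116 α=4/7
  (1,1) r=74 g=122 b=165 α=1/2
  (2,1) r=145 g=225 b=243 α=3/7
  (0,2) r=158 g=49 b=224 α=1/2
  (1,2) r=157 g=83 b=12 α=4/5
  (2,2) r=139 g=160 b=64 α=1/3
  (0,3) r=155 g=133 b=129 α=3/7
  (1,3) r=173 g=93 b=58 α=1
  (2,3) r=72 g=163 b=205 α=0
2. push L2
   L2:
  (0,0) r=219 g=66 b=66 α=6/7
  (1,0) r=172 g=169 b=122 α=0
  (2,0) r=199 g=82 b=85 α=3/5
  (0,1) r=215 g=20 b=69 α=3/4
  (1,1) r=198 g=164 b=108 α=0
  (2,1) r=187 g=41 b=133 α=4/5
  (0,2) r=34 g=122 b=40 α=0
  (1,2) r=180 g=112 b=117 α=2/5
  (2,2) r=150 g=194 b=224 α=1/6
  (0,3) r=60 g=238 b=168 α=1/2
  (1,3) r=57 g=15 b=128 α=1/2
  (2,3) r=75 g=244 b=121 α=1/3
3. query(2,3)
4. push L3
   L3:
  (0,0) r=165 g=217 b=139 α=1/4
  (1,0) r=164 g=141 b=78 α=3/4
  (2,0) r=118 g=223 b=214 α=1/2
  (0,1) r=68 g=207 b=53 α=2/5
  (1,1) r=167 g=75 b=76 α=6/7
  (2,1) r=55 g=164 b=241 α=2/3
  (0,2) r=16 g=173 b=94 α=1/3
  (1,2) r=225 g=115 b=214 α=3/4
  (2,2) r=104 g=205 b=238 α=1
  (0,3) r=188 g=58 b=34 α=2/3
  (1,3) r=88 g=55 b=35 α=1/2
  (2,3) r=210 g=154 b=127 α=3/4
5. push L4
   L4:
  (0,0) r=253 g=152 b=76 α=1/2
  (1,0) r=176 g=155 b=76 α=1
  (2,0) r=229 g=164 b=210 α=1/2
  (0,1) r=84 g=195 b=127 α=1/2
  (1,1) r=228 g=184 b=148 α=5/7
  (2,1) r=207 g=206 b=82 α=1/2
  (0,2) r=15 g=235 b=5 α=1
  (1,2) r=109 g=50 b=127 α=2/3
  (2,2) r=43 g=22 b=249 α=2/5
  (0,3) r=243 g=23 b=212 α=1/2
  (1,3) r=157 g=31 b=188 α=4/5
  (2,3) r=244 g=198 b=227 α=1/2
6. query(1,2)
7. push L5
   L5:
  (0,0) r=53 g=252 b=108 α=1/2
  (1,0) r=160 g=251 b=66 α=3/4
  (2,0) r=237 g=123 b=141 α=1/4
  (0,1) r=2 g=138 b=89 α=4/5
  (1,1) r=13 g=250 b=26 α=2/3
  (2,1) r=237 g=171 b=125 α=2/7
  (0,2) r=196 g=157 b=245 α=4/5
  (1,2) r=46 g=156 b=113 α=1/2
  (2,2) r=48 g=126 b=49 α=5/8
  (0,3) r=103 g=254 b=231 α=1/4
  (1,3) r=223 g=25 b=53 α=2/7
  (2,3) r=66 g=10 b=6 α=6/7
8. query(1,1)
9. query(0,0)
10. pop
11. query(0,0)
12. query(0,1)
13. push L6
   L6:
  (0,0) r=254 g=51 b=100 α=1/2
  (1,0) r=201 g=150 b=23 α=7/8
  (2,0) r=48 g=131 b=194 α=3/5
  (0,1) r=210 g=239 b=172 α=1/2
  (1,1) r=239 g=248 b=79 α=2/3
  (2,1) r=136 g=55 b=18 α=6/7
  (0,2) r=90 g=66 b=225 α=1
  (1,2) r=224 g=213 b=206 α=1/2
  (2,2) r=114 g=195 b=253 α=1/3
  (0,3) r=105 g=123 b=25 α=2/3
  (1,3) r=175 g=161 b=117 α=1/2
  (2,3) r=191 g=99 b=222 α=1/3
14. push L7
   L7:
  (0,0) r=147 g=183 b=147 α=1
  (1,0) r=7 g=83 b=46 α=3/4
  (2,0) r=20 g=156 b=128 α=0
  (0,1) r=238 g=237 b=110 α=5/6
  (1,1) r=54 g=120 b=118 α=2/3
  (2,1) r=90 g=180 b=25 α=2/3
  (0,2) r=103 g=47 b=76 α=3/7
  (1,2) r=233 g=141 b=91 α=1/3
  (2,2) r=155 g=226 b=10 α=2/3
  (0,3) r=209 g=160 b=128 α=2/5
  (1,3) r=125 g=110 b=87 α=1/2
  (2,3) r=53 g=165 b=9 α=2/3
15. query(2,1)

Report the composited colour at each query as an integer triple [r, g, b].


(2,3) stack=L1,L2; from [0,0,0]:
+L1 (α=0) → [0, 0, 0]
+L2 (α=1/3) → [25, 244/3, 121/3]
= [25, 81, 40]

(1,2) stack=L1,L2,L3,L4; from [0,0,0]:
after L1 α=4/5: [628/5, 332/5, 48/5]
after L2 α=2/5: [3684/25, 2116/25, 1314/25]
after L3 α=3/4: [20559/100, 10741/100, 4341/25]
after L4 α=2/3: [42359/300, 20741/300, 10691/75]
= [141, 69, 143]

at x=1,y=1 over L1,L2,L3,L4,L5:
after L1 α=1/2: [37, 61, 165/2]
after L2 α=0: [37, 61, 165/2]
after L3 α=6/7: [1039/7, 73, 1077/14]
after L4 α=5/7: [10058/49, 1066/7, 6257/49]
after L5 α=2/3: [11332/147, 1522/7, 2935/49]
→ [77, 217, 60]

query (0,0) [L1,L2,L3,L4,L5] — begin 0,0,0
L1 α=1/2: [11/2, 43/2, 102]
L2 α=6/7: [377/2, 835/14, 498/7]
L3 α=1/4: [1461/8, 5543/56, 2467/28]
L4 α=1/2: [3485/16, 14055/112, 4595/56]
L5 α=1/2: [4333/32, 42279/224, 10643/112]
rounded: [135, 189, 95]

query (0,0) [L1,L2,L3,L4] — begin 0,0,0
after L1 α=1/2: [11/2, 43/2, 102]
after L2 α=6/7: [377/2, 835/14, 498/7]
after L3 α=1/4: [1461/8, 5543/56, 2467/28]
after L4 α=1/2: [3485/16, 14055/112, 4595/56]
= [218, 125, 82]

query (0,1) [L1,L2,L3,L4] — begin 0,0,0
+L1 (α=4/7) → [876/7, 1016/7, 464/7]
+L2 (α=3/4) → [5391/28, 359/7, 1913/28]
+L3 (α=2/5) → [19981/140, 795/7, 8707/140]
+L4 (α=1/2) → [31741/280, 1080/7, 26487/280]
→ [113, 154, 95]

query (2,1) [L1,L2,L3,L4,L6,L7] — begin 0,0,0
L1 α=3/7: [435/7, 675/7, 729/7]
L2 α=4/5: [5671/35, 1823/35, 4453/35]
L3 α=2/3: [9521/105, 13303/105, 21323/105]
L4 α=1/2: [15628/105, 34933/210, 29933/210]
L6 α=6/7: [101308/735, 104233/1470, 52613/1470]
L7 α=2/3: [233608/2205, 633433/4410, 126113/4410]
= [106, 144, 29]


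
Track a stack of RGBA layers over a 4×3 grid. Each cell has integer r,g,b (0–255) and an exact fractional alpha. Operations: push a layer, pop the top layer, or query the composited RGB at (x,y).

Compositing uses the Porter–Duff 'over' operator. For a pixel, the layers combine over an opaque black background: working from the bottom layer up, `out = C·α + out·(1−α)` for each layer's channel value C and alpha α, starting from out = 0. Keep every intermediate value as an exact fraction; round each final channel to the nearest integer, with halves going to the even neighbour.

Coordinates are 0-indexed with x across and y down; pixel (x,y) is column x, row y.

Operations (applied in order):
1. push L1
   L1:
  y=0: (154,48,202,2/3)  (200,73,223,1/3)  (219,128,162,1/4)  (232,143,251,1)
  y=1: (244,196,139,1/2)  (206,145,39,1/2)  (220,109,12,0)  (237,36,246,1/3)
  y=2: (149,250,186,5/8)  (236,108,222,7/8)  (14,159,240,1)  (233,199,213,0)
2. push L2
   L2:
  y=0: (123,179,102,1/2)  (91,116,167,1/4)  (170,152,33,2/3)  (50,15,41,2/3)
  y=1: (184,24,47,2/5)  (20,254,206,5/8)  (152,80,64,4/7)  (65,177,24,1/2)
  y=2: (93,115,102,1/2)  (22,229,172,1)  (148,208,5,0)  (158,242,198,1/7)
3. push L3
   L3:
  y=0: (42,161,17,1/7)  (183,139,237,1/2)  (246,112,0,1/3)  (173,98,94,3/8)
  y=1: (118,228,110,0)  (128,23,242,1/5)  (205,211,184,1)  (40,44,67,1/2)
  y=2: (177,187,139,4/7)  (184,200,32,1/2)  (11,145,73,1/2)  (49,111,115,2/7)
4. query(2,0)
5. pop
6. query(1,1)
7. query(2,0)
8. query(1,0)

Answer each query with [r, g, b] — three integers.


at x=2,y=0 over L1,L2,L3:
L1 α=1/4: [219/4, 32, 81/2]
L2 α=2/3: [1579/12, 112, 71/2]
L3 α=1/3: [3055/18, 112, 71/3]
→ [170, 112, 24]

(1,1) stack=L1,L2; from [0,0,0]:
+L1 (α=1/2) → [103, 145/2, 39/2]
+L2 (α=5/8) → [409/8, 2975/16, 2177/16]
rounded: [51, 186, 136]

at x=2,y=0 over L1,L2:
L1 α=1/4: [219/4, 32, 81/2]
L2 α=2/3: [1579/12, 112, 71/2]
rounded: [132, 112, 36]

(1,0) stack=L1,L2; from [0,0,0]:
L1 α=1/3: [200/3, 73/3, 223/3]
L2 α=1/4: [291/4, 189/4, 195/2]
→ [73, 47, 98]


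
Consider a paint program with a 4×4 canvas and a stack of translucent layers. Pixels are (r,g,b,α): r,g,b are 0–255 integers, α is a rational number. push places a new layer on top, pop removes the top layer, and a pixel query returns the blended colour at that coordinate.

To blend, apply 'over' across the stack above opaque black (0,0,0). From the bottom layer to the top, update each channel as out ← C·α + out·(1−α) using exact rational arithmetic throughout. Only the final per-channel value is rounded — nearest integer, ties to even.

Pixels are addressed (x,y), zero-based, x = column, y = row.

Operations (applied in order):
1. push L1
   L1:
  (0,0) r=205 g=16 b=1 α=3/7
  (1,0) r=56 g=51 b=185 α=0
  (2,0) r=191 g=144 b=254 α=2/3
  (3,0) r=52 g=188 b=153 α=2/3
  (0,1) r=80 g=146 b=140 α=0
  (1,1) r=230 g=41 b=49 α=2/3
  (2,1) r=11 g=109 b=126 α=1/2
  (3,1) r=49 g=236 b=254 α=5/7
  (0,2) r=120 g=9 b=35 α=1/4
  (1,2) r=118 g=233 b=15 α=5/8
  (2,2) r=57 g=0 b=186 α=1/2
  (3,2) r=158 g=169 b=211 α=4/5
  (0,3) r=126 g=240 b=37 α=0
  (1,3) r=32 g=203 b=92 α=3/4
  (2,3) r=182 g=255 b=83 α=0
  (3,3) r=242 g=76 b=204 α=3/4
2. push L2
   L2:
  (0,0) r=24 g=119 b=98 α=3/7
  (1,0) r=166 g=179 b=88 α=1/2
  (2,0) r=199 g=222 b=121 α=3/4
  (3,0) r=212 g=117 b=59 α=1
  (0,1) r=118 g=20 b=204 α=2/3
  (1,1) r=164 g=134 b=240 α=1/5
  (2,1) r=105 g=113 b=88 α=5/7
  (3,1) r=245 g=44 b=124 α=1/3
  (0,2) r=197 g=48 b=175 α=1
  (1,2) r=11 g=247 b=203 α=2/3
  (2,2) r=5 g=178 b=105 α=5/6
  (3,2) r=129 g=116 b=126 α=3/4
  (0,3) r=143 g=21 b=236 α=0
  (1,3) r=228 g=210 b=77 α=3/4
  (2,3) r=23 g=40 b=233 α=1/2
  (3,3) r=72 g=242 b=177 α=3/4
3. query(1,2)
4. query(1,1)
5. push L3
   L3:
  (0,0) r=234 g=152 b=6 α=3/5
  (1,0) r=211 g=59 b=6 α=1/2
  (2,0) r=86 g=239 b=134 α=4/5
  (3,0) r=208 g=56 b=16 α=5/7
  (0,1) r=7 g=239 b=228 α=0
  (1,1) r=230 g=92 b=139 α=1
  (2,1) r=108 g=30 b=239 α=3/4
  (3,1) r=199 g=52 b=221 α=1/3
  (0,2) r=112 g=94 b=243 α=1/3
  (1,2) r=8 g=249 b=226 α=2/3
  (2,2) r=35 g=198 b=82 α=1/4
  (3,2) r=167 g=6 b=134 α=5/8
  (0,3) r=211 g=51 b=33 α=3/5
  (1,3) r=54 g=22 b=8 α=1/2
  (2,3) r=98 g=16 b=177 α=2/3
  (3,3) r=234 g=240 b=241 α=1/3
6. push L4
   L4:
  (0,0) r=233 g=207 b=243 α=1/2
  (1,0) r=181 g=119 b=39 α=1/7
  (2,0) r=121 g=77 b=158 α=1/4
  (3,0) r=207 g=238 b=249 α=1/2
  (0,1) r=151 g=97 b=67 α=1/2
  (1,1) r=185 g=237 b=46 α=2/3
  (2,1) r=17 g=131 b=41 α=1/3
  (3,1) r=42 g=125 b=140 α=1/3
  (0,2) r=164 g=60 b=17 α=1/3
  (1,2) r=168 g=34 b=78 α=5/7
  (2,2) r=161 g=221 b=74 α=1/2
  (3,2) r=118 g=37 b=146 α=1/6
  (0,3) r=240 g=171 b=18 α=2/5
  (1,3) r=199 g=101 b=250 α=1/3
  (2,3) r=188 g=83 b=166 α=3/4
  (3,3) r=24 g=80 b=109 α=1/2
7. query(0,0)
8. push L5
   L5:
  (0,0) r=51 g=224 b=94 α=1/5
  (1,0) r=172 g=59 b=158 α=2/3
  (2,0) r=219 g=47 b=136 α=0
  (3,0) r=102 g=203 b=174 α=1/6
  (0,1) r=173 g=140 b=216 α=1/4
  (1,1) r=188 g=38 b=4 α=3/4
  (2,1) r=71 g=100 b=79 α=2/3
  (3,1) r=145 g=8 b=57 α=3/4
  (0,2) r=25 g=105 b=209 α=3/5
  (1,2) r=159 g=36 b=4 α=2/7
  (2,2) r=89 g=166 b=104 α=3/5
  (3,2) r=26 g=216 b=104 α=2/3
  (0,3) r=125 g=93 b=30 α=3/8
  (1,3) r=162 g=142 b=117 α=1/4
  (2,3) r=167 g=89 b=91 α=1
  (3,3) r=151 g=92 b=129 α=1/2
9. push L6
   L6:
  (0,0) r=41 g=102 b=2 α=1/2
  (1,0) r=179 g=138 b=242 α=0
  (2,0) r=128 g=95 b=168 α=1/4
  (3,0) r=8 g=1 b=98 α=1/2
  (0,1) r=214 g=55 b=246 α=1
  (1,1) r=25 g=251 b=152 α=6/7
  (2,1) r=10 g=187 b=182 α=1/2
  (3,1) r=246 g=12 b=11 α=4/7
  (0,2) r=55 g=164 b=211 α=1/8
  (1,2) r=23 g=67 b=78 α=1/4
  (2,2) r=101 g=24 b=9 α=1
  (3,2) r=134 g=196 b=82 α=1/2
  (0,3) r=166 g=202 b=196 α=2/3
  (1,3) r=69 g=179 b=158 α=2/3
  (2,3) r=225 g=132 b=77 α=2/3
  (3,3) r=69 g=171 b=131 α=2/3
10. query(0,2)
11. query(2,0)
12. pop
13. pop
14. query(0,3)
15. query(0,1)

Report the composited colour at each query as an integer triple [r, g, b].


at x=1,y=2 over L1,L2:
+L1 (α=5/8) → [295/4, 1165/8, 75/8]
+L2 (α=2/3) → [383/12, 5117/24, 3323/24]
→ [32, 213, 138]

at x=1,y=1 over L1,L2:
+L1 (α=2/3) → [460/3, 82/3, 98/3]
+L2 (α=1/5) → [2332/15, 146/3, 1112/15]
= [155, 49, 74]

at x=0,y=0 over L1,L2,L3,L4:
L1 α=3/7: [615/7, 48/7, 3/7]
L2 α=3/7: [2964/49, 2691/49, 2070/49]
L3 α=3/5: [40326/245, 27726/245, 5022/245]
L4 α=1/2: [97411/490, 78441/490, 64557/490]
rounded: [199, 160, 132]

query (0,2) [L1,L2,L3,L4,L5,L6] — begin 0,0,0
+L1 (α=1/4) → [30, 9/4, 35/4]
+L2 (α=1) → [197, 48, 175]
+L3 (α=1/3) → [506/3, 190/3, 593/3]
+L4 (α=1/3) → [1504/9, 560/9, 1237/9]
+L5 (α=3/5) → [3683/45, 791/9, 8117/45]
+L6 (α=1/8) → [3532/45, 7013/72, 33157/180]
rounded: [78, 97, 184]

query (2,0) [L1,L2,L3,L4,L5,L6] — begin 0,0,0
L1 α=2/3: [382/3, 96, 508/3]
L2 α=3/4: [2173/12, 381/2, 1597/12]
L3 α=4/5: [6301/60, 2293/10, 8029/60]
L4 α=1/4: [8721/80, 7649/40, 11189/80]
L5 α=0: [8721/80, 7649/40, 11189/80]
L6 α=1/4: [36403/320, 26747/160, 47007/320]
= [114, 167, 147]

at x=0,y=3 over L1,L2,L3,L4:
+L1 (α=0) → [0, 0, 0]
+L2 (α=0) → [0, 0, 0]
+L3 (α=3/5) → [633/5, 153/5, 99/5]
+L4 (α=2/5) → [4299/25, 2169/25, 477/25]
rounded: [172, 87, 19]

(0,1) stack=L1,L2,L3,L4; from [0,0,0]:
after L1 α=0: [0, 0, 0]
after L2 α=2/3: [236/3, 40/3, 136]
after L3 α=0: [236/3, 40/3, 136]
after L4 α=1/2: [689/6, 331/6, 203/2]
rounded: [115, 55, 102]


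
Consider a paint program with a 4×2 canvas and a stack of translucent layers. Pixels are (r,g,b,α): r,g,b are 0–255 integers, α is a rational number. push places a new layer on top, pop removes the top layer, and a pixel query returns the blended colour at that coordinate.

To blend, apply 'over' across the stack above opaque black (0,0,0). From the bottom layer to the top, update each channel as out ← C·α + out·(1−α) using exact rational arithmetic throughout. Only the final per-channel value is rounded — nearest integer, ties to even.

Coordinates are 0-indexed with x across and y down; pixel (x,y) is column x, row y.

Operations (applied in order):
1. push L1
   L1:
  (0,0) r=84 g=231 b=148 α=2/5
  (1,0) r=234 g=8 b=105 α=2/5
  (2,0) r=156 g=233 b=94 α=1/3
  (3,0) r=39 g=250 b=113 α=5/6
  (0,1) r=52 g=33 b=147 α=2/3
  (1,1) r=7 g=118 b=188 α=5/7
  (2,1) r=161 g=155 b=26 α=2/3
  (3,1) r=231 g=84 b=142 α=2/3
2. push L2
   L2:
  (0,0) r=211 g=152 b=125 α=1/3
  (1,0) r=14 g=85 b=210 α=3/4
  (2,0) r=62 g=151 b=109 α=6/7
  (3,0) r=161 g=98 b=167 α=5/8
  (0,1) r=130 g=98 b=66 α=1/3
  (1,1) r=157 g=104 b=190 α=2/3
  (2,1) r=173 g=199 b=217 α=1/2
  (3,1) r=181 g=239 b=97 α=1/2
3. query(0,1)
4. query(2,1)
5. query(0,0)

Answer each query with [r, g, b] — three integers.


at x=0,y=1 over L1,L2:
L1 α=2/3: [104/3, 22, 98]
L2 α=1/3: [598/9, 142/3, 262/3]
→ [66, 47, 87]

query (2,1) [L1,L2] — begin 0,0,0
after L1 α=2/3: [322/3, 310/3, 52/3]
after L2 α=1/2: [841/6, 907/6, 703/6]
= [140, 151, 117]

query (0,0) [L1,L2] — begin 0,0,0
after L1 α=2/5: [168/5, 462/5, 296/5]
after L2 α=1/3: [1391/15, 1684/15, 1217/15]
→ [93, 112, 81]
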